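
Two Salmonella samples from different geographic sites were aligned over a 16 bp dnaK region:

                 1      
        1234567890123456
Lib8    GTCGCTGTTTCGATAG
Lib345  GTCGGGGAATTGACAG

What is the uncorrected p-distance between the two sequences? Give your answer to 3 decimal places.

Mismatches occur at site 5 (C→G), site 6 (T→G), site 8 (T→A), site 9 (T→A), site 11 (C→T), site 14 (T→C).
There are 6 differences over 16 sites, so p = 6/16 = 0.375.

0.375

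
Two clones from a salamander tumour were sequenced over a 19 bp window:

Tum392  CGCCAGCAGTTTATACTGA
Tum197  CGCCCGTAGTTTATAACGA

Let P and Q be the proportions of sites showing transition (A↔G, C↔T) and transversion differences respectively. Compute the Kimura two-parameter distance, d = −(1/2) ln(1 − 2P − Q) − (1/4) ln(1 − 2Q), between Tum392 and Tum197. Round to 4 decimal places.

The sequences differ at positions 5 (A/C, transversion), 7 (C/T, transition), 16 (C/A, transversion), 17 (T/C, transition).
Of the 4 differences, 2 transitions and 2 transversions over 19 sites: P = 2/19 = 0.105263, Q = 2/19 = 0.105263.
d = −0.5·ln(0.684211) − 0.25·ln(0.789474) = −0.5·(-0.379489) − 0.25·(-0.236388) = 0.2488.

0.2488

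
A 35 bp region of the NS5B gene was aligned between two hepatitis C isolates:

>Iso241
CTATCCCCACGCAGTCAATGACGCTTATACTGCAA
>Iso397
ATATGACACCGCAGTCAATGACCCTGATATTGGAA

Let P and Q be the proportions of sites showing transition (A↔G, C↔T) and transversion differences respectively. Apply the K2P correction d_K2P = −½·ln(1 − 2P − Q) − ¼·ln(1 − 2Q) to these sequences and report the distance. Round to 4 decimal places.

0.3210

Differing sites — 1:C/A (Tv); 5:C/G (Tv); 6:C/A (Tv); 8:C/A (Tv); 9:A/C (Tv); 23:G/C (Tv); 26:T/G (Tv); 30:C/T (Ti); 33:C/G (Tv).
Of the 9 differences, 1 transition and 8 transversions over 35 sites: P = 1/35 = 0.028571, Q = 8/35 = 0.228571.
d = −0.5·ln(0.714287) − 0.25·ln(0.542858) = −0.5·(-0.336470) − 0.25·(-0.610908) = 0.3210.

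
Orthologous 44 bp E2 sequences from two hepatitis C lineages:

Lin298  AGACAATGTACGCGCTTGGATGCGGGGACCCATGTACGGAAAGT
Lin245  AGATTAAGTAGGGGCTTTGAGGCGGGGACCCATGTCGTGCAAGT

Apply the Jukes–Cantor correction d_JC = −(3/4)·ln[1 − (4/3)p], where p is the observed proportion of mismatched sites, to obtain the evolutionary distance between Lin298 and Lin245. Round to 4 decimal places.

0.3041

Mismatches occur at site 4 (C↔T), site 5 (A↔T), site 7 (T↔A), site 11 (C↔G), site 13 (C↔G), site 18 (G↔T), site 21 (T↔G), site 36 (A↔C), site 37 (C↔G), site 38 (G↔T), site 40 (A↔C).
p = 11/44 = 0.250000.
d = −0.75 · ln(1 − (4/3)·0.250000) = −0.75 · ln(0.666667) = −0.75 · (-0.405465) = 0.3041.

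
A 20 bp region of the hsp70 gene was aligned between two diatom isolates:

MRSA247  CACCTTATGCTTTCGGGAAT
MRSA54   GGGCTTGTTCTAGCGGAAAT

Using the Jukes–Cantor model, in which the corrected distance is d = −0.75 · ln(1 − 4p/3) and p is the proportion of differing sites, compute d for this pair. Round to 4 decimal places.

Differing sites — 1:C/G; 2:A/G; 3:C/G; 7:A/G; 9:G/T; 12:T/A; 13:T/G; 17:G/A.
p = 8/20 = 0.400000.
d = −0.75 · ln(1 − (4/3)·0.400000) = −0.75 · ln(0.466667) = −0.75 · (-0.762139) = 0.5716.

0.5716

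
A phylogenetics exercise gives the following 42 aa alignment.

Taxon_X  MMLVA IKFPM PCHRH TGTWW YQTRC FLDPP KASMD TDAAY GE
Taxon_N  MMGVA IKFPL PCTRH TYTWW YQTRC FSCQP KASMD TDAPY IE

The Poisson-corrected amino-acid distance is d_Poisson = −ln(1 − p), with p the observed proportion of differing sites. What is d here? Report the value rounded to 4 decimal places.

The sequences differ at positions 3 (L/G), 10 (M/L), 13 (H/T), 17 (G/Y), 27 (L/S), 28 (D/C), 29 (P/Q), 39 (A/P), 41 (G/I).
p = 9/42 = 0.214286.
d = −ln(1 − 0.214286) = −ln(0.785714) = 0.2412.

0.2412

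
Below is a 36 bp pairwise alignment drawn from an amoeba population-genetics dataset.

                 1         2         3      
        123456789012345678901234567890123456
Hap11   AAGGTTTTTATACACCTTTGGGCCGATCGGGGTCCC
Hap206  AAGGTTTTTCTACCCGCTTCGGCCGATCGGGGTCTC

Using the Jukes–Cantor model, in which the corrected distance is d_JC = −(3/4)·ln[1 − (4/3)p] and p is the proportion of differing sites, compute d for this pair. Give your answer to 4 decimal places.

0.1885

Differing sites — 10:A/C; 14:A/C; 16:C/G; 17:T/C; 20:G/C; 35:C/T.
p = 6/36 = 0.166667.
d = −0.75 · ln(1 − (4/3)·0.166667) = −0.75 · ln(0.777777) = −0.75 · (-0.251315) = 0.1885.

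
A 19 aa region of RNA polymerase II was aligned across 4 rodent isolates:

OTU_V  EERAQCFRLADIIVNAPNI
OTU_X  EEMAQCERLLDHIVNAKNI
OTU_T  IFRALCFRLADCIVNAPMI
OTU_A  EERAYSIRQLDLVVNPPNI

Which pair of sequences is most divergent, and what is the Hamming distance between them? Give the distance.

11

Pairwise Hamming distances:
  OTU_V vs OTU_X: 5
  OTU_V vs OTU_T: 5
  OTU_V vs OTU_A: 8
  OTU_X vs OTU_T: 9
  OTU_X vs OTU_A: 9
  OTU_T vs OTU_A: 11
The largest is 11, between OTU_T and OTU_A.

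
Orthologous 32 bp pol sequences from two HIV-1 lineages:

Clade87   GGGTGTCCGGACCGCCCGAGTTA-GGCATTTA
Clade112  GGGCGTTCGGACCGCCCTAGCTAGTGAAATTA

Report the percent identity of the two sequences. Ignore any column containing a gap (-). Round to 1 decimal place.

77.4%

Excluding the 1 gap column leaves 31 comparable sites.
Mismatches occur at site 4 (T→C), site 7 (C→T), site 18 (G→T), site 21 (T→C), site 25 (G→T), site 27 (C→A), site 29 (T→A).
24 of the 31 comparable sites match, so the percent identity is 24/31 × 100 = 77.4%.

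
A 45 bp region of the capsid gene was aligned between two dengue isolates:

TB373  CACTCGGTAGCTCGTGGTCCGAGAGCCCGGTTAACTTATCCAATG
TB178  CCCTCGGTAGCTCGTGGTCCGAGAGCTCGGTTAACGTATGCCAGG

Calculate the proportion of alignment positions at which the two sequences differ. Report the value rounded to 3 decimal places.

The sequences differ at positions 2 (A/C), 27 (C/T), 36 (T/G), 40 (C/G), 42 (A/C), 44 (T/G).
There are 6 differences over 45 sites, so p = 6/45 = 0.133.

0.133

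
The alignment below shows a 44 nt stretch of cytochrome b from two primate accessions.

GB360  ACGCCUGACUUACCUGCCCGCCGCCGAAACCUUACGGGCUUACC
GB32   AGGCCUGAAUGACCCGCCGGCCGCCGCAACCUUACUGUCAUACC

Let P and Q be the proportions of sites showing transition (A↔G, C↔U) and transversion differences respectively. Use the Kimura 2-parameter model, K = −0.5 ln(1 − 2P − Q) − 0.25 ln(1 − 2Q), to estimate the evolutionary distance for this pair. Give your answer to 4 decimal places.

The sequences differ at positions 2 (C/G, transversion), 9 (C/A, transversion), 11 (U/G, transversion), 15 (U/C, transition), 19 (C/G, transversion), 27 (A/C, transversion), 36 (G/U, transversion), 38 (G/U, transversion), 40 (U/A, transversion).
Of the 9 differences, 1 transition and 8 transversions over 44 sites: P = 1/44 = 0.022727, Q = 8/44 = 0.181818.
d = −0.5·ln(0.772728) − 0.25·ln(0.636364) = −0.5·(-0.257828) − 0.25·(-0.451985) = 0.2419.

0.2419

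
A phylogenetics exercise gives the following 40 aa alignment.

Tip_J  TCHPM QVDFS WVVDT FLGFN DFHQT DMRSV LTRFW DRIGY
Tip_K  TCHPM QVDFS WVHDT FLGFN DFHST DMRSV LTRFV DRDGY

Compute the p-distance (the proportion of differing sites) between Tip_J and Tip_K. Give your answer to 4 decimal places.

0.1000

Mismatches occur at site 13 (V↔H), site 24 (Q↔S), site 35 (W↔V), site 38 (I↔D).
There are 4 differences over 40 sites, so p = 4/40 = 0.1000.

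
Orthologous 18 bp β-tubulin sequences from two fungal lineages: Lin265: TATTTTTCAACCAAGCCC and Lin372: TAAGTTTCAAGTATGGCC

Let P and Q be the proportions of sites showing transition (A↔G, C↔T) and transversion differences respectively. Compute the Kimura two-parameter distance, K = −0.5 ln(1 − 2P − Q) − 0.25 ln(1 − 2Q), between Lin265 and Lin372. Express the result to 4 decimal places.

Mismatches occur at site 3 (T↔A, transversion), site 4 (T↔G, transversion), site 11 (C↔G, transversion), site 12 (C↔T, transition), site 14 (A↔T, transversion), site 16 (C↔G, transversion).
Of the 6 differences, 1 transition and 5 transversions over 18 sites: P = 1/18 = 0.055556, Q = 5/18 = 0.277778.
d = −0.5·ln(0.611110) − 0.25·ln(0.444444) = −0.5·(-0.492478) − 0.25·(-0.810931) = 0.4490.

0.4490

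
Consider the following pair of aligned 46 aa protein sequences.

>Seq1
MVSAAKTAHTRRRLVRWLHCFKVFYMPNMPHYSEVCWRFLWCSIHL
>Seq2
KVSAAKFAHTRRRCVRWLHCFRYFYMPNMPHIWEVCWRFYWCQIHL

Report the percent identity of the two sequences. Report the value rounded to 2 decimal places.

The sequences differ at positions 1 (M/K), 7 (T/F), 14 (L/C), 22 (K/R), 23 (V/Y), 32 (Y/I), 33 (S/W), 40 (L/Y), 43 (S/Q).
37 of the 46 sites match, so the percent identity is 37/46 × 100 = 80.43%.

80.43%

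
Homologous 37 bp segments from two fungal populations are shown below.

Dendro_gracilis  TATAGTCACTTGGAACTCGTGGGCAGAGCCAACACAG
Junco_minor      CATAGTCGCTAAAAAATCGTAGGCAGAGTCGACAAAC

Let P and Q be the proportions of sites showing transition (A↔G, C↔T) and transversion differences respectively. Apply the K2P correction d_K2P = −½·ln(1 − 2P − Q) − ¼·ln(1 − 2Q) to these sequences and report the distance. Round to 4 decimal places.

Differing sites — 1:T/C (Ti); 8:A/G (Ti); 11:T/A (Tv); 12:G/A (Ti); 13:G/A (Ti); 16:C/A (Tv); 21:G/A (Ti); 29:C/T (Ti); 31:A/G (Ti); 35:C/A (Tv); 37:G/C (Tv).
Of the 11 differences, 7 transitions and 4 transversions over 37 sites: P = 7/37 = 0.189189, Q = 4/37 = 0.108108.
d = −0.5·ln(0.513514) − 0.25·ln(0.783784) = −0.5·(-0.666478) − 0.25·(-0.243622) = 0.3941.

0.3941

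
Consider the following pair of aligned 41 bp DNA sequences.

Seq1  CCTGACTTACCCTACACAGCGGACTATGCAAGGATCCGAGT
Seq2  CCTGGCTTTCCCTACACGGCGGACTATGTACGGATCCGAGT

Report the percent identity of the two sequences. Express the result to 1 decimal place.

87.8%

Differing sites — 5:A/G; 9:A/T; 18:A/G; 29:C/T; 31:A/C.
36 of the 41 sites match, so the percent identity is 36/41 × 100 = 87.8%.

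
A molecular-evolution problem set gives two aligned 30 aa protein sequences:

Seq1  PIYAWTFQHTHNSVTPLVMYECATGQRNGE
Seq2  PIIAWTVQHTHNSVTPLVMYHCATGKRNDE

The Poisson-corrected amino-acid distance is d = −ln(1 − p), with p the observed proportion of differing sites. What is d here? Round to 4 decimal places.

0.1823

Differing sites — 3:Y/I; 7:F/V; 21:E/H; 26:Q/K; 29:G/D.
p = 5/30 = 0.166667.
d = −ln(1 − 0.166667) = −ln(0.833333) = 0.1823.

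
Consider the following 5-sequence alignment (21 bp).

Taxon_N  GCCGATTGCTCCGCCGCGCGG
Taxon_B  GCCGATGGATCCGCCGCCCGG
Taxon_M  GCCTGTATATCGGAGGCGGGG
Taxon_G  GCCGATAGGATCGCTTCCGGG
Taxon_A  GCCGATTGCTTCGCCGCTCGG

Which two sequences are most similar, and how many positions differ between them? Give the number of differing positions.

Pairwise Hamming distances:
  Taxon_N vs Taxon_B: 3
  Taxon_N vs Taxon_M: 9
  Taxon_N vs Taxon_G: 8
  Taxon_N vs Taxon_A: 2
  Taxon_B vs Taxon_M: 9
  Taxon_B vs Taxon_G: 7
  Taxon_B vs Taxon_A: 4
  Taxon_M vs Taxon_G: 11
  Taxon_M vs Taxon_A: 11
  Taxon_G vs Taxon_A: 7
The smallest is 2, between Taxon_N and Taxon_A.

2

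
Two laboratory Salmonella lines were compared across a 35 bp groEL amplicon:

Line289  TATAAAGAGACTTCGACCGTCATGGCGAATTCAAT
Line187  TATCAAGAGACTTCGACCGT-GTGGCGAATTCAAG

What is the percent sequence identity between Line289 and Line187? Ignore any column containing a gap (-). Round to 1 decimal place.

91.2%

Excluding the 1 gap column leaves 34 comparable sites.
Differing sites — 4:A/C; 22:A/G; 35:T/G.
31 of the 34 comparable sites match, so the percent identity is 31/34 × 100 = 91.2%.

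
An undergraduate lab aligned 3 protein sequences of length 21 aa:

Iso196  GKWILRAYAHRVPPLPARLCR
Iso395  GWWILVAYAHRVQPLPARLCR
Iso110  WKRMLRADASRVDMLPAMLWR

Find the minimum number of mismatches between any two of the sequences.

Pairwise Hamming distances:
  Iso196 vs Iso395: 3
  Iso196 vs Iso110: 9
  Iso395 vs Iso110: 11
The smallest is 3, between Iso196 and Iso395.

3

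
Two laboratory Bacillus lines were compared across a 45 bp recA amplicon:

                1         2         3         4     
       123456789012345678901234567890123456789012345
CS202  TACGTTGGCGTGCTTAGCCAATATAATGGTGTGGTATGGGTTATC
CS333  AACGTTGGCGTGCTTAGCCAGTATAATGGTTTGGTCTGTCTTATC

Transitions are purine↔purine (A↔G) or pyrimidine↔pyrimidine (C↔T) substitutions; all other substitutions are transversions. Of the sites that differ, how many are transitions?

Mismatches occur at site 1 (T/A, transversion), site 21 (A/G, transition), site 31 (G/T, transversion), site 36 (A/C, transversion), site 39 (G/T, transversion), site 40 (G/C, transversion).
Of the 6 differences, 1 transition and 5 transversions, so the answer is 1.

1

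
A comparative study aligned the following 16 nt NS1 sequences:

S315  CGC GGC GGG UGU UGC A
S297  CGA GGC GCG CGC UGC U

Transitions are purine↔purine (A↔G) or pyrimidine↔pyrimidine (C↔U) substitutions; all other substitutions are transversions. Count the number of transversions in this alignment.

Differing sites — 3:C/A (Tv); 8:G/C (Tv); 10:U/C (Ti); 12:U/C (Ti); 16:A/U (Tv).
Of the 5 differences, 2 transitions and 3 transversions, so the answer is 3.

3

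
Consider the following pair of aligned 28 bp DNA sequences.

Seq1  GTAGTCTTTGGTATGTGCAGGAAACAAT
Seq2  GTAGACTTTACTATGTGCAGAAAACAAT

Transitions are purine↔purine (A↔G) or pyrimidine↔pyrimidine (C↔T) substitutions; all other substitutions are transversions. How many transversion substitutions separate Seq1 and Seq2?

The sequences differ at positions 5 (T/A, transversion), 10 (G/A, transition), 11 (G/C, transversion), 21 (G/A, transition).
Of the 4 differences, 2 transitions and 2 transversions, so the answer is 2.

2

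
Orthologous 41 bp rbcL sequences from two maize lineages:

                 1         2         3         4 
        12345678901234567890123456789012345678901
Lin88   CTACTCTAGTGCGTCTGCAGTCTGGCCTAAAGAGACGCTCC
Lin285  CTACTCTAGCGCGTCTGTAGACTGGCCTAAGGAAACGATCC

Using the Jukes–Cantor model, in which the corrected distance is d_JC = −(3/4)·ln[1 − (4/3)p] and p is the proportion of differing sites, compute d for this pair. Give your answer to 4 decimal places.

Mismatches occur at site 10 (T/C), site 18 (C/T), site 21 (T/A), site 31 (A/G), site 34 (G/A), site 38 (C/A).
p = 6/41 = 0.146341.
d = −0.75 · ln(1 − (4/3)·0.146341) = −0.75 · ln(0.804879) = −0.75 · (-0.217063) = 0.1628.

0.1628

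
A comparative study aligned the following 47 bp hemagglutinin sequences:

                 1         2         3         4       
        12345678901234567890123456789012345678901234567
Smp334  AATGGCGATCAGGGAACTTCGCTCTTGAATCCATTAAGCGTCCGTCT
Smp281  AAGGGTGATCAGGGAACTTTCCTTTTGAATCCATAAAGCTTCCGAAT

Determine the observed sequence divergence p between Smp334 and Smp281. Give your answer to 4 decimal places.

The sequences differ at positions 3 (T/G), 6 (C/T), 20 (C/T), 21 (G/C), 24 (C/T), 35 (T/A), 40 (G/T), 45 (T/A), 46 (C/A).
There are 9 differences over 47 sites, so p = 9/47 = 0.1915.

0.1915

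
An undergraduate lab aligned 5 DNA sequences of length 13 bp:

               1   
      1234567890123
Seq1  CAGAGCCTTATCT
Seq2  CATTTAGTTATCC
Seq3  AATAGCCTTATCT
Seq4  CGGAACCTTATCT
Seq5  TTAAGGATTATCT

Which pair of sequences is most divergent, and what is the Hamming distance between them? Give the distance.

8

Pairwise Hamming distances:
  Seq1 vs Seq2: 6
  Seq1 vs Seq3: 2
  Seq1 vs Seq4: 2
  Seq1 vs Seq5: 5
  Seq2 vs Seq3: 6
  Seq2 vs Seq4: 7
  Seq2 vs Seq5: 8
  Seq3 vs Seq4: 4
  Seq3 vs Seq5: 5
  Seq4 vs Seq5: 6
The largest is 8, between Seq2 and Seq5.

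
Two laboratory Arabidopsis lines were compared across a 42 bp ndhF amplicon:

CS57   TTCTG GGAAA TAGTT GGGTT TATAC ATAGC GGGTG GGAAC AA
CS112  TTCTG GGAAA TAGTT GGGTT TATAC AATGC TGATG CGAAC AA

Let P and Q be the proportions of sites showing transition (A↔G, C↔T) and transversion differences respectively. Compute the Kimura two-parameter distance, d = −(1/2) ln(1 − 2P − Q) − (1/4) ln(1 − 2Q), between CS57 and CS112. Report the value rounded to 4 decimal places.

0.1299

The sequences differ at positions 27 (T/A, transversion), 28 (A/T, transversion), 31 (G/T, transversion), 33 (G/A, transition), 36 (G/C, transversion).
Of the 5 differences, 1 transition and 4 transversions over 42 sites: P = 1/42 = 0.023810, Q = 4/42 = 0.095238.
d = −0.5·ln(0.857142) − 0.25·ln(0.809524) = −0.5·(-0.154152) − 0.25·(-0.211309) = 0.1299.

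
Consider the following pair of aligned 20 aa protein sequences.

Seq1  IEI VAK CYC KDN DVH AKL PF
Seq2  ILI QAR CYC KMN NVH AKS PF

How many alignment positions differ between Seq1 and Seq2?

Mismatches occur at site 2 (E/L), site 4 (V/Q), site 6 (K/R), site 11 (D/M), site 13 (D/N), site 18 (L/S).
That gives 6 mismatches out of 20 aligned sites, so the Hamming distance is 6.

6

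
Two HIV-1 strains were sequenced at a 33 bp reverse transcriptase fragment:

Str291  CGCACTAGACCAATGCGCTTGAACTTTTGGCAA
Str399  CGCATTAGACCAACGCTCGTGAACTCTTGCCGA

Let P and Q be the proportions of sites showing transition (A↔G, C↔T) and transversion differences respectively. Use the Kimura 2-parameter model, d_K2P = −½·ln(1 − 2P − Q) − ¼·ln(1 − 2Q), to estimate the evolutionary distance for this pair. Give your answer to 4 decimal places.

Mismatches occur at site 5 (C↔T, transition), site 14 (T↔C, transition), site 17 (G↔T, transversion), site 19 (T↔G, transversion), site 26 (T↔C, transition), site 30 (G↔C, transversion), site 32 (A↔G, transition).
Of the 7 differences, 4 transitions and 3 transversions over 33 sites: P = 4/33 = 0.121212, Q = 3/33 = 0.090909.
d = −0.5·ln(0.666667) − 0.25·ln(0.818182) = −0.5·(-0.405465) − 0.25·(-0.200670) = 0.2529.

0.2529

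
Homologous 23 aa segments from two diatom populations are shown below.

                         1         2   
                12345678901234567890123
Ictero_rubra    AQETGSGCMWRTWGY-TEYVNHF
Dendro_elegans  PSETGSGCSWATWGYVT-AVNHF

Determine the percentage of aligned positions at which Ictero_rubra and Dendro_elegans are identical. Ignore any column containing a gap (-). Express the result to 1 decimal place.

Excluding the 2 gap columns leaves 21 comparable sites.
Mismatches occur at site 1 (A/P), site 2 (Q/S), site 9 (M/S), site 11 (R/A), site 19 (Y/A).
16 of the 21 comparable sites match, so the percent identity is 16/21 × 100 = 76.2%.

76.2%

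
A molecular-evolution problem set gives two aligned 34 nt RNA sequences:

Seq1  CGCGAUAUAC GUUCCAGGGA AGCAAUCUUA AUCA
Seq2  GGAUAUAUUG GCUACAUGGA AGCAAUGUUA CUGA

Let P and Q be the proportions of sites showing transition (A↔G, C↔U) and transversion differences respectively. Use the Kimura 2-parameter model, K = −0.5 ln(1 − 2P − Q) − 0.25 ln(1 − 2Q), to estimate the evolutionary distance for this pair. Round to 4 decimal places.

Differing sites — 1:C/G (Tv); 3:C/A (Tv); 4:G/U (Tv); 9:A/U (Tv); 10:C/G (Tv); 12:U/C (Ti); 14:C/A (Tv); 17:G/U (Tv); 27:C/G (Tv); 31:A/C (Tv); 33:C/G (Tv).
Of the 11 differences, 1 transition and 10 transversions over 34 sites: P = 1/34 = 0.029412, Q = 10/34 = 0.294118.
d = −0.5·ln(0.647058) − 0.25·ln(0.411764) = −0.5·(-0.435319) − 0.25·(-0.887305) = 0.4395.

0.4395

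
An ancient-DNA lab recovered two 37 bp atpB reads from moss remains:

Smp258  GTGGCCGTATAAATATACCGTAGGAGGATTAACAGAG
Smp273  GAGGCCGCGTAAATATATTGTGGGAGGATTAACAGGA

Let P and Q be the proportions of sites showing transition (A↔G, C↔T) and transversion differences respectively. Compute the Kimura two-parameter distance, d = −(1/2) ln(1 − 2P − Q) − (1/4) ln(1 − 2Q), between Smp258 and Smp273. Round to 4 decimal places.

Mismatches occur at site 2 (T→A, transversion), site 8 (T→C, transition), site 9 (A→G, transition), site 18 (C→T, transition), site 19 (C→T, transition), site 22 (A→G, transition), site 36 (A→G, transition), site 37 (G→A, transition).
Of the 8 differences, 7 transitions and 1 transversion over 37 sites: P = 7/37 = 0.189189, Q = 1/37 = 0.027027.
d = −0.5·ln(0.594595) − 0.25·ln(0.945946) = −0.5·(-0.519875) − 0.25·(-0.055570) = 0.2738.

0.2738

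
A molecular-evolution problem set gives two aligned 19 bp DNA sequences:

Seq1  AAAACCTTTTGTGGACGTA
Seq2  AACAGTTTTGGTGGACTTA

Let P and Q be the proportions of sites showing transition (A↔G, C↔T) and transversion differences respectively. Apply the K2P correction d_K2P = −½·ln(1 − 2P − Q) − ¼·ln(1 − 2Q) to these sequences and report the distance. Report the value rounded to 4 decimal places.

0.3264

Differing sites — 3:A/C (Tv); 5:C/G (Tv); 6:C/T (Ti); 10:T/G (Tv); 17:G/T (Tv).
Of the 5 differences, 1 transition and 4 transversions over 19 sites: P = 1/19 = 0.052632, Q = 4/19 = 0.210526.
d = −0.5·ln(0.684210) − 0.25·ln(0.578948) = −0.5·(-0.379490) − 0.25·(-0.546543) = 0.3264.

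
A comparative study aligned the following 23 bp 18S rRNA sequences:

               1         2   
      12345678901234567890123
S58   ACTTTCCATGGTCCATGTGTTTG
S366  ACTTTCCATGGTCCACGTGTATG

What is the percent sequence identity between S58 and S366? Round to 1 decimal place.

The sequences differ at positions 16 (T/C), 21 (T/A).
21 of the 23 sites match, so the percent identity is 21/23 × 100 = 91.3%.

91.3%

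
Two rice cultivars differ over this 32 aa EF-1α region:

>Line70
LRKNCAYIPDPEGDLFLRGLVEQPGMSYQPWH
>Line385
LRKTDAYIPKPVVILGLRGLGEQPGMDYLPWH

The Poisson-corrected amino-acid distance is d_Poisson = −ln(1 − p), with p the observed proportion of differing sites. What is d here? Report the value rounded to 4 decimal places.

Differing sites — 4:N/T; 5:C/D; 10:D/K; 12:E/V; 13:G/V; 14:D/I; 16:F/G; 21:V/G; 27:S/D; 29:Q/L.
p = 10/32 = 0.312500.
d = −ln(1 − 0.312500) = −ln(0.687500) = 0.3747.

0.3747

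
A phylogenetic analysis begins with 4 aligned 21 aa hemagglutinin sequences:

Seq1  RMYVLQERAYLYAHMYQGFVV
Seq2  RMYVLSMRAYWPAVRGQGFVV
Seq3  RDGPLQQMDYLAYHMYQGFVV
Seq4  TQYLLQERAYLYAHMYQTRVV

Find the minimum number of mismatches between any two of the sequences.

5

Pairwise Hamming distances:
  Seq1 vs Seq2: 7
  Seq1 vs Seq3: 8
  Seq1 vs Seq4: 5
  Seq2 vs Seq3: 13
  Seq2 vs Seq4: 12
  Seq3 vs Seq4: 11
The smallest is 5, between Seq1 and Seq4.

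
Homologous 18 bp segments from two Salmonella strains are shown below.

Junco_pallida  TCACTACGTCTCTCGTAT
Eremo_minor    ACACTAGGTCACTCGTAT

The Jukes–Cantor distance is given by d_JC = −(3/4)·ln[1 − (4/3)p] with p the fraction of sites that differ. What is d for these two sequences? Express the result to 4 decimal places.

0.1885

The sequences differ at positions 1 (T/A), 7 (C/G), 11 (T/A).
p = 3/18 = 0.166667.
d = −0.75 · ln(1 − (4/3)·0.166667) = −0.75 · ln(0.777777) = −0.75 · (-0.251315) = 0.1885.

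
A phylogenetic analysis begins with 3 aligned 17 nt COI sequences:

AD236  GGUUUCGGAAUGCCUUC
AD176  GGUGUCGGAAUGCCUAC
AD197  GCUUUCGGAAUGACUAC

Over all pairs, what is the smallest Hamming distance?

Pairwise Hamming distances:
  AD236 vs AD176: 2
  AD236 vs AD197: 3
  AD176 vs AD197: 3
The smallest is 2, between AD236 and AD176.

2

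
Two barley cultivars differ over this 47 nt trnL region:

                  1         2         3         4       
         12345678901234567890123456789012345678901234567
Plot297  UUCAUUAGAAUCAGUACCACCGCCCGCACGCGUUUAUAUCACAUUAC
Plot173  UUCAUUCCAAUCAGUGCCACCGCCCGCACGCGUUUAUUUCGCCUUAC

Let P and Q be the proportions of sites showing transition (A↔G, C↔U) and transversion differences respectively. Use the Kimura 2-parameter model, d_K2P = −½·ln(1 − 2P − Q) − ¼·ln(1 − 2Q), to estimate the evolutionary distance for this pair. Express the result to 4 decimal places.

Differing sites — 7:A/C (Tv); 8:G/C (Tv); 16:A/G (Ti); 38:A/U (Tv); 41:A/G (Ti); 43:A/C (Tv).
Of the 6 differences, 2 transitions and 4 transversions over 47 sites: P = 2/47 = 0.042553, Q = 4/47 = 0.085106.
d = −0.5·ln(0.829788) − 0.25·ln(0.829788) = −0.5·(-0.186585) − 0.25·(-0.186585) = 0.1399.

0.1399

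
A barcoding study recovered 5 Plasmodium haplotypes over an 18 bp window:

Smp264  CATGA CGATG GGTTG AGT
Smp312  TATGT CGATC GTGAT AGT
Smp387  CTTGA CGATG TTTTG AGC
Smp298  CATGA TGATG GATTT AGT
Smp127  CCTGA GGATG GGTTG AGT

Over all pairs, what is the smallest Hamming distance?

2

Pairwise Hamming distances:
  Smp264 vs Smp312: 7
  Smp264 vs Smp387: 4
  Smp264 vs Smp298: 3
  Smp264 vs Smp127: 2
  Smp312 vs Smp387: 9
  Smp312 vs Smp298: 7
  Smp312 vs Smp127: 9
  Smp387 vs Smp298: 6
  Smp387 vs Smp127: 5
  Smp298 vs Smp127: 4
The smallest is 2, between Smp264 and Smp127.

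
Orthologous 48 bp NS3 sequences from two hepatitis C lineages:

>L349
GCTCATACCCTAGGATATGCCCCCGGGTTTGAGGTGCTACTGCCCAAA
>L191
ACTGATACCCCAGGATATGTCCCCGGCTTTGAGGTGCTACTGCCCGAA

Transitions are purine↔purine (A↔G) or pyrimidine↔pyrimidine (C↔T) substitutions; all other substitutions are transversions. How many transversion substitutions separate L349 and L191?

2

Differing sites — 1:G/A (Ti); 4:C/G (Tv); 11:T/C (Ti); 20:C/T (Ti); 27:G/C (Tv); 46:A/G (Ti).
Of the 6 differences, 4 transitions and 2 transversions, so the answer is 2.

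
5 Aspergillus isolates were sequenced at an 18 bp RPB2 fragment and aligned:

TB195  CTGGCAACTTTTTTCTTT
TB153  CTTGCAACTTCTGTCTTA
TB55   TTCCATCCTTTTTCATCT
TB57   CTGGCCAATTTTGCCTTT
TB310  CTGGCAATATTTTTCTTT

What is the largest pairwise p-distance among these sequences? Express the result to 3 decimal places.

0.667

Pairwise Hamming distances:
  TB195 vs TB153: 4
  TB195 vs TB55: 9
  TB195 vs TB57: 4
  TB195 vs TB310: 2
  TB153 vs TB55: 12
  TB153 vs TB57: 6
  TB153 vs TB310: 6
  TB55 vs TB57: 10
  TB55 vs TB310: 11
  TB57 vs TB310: 5
The largest is 12 mismatches, between TB153 and TB55; p = 12/18 = 0.667.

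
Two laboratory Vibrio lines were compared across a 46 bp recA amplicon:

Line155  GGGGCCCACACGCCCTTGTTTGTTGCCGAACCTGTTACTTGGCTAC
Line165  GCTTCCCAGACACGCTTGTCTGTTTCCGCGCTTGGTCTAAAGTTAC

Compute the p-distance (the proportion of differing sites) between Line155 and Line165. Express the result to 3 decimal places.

0.391

Differing sites — 2:G/C; 3:G/T; 4:G/T; 9:C/G; 12:G/A; 14:C/G; 20:T/C; 25:G/T; 29:A/C; 30:A/G; 32:C/T; 35:T/G; 37:A/C; 38:C/T; 39:T/A; 40:T/A; 41:G/A; 43:C/T.
There are 18 differences over 46 sites, so p = 18/46 = 0.391.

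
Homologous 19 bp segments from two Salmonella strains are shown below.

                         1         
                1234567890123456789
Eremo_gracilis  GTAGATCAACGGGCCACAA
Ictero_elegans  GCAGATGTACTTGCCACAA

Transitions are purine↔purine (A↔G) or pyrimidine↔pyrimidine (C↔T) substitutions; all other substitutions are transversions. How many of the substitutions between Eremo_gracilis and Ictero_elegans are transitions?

The sequences differ at positions 2 (T/C, transition), 7 (C/G, transversion), 8 (A/T, transversion), 11 (G/T, transversion), 12 (G/T, transversion).
Of the 5 differences, 1 transition and 4 transversions, so the answer is 1.

1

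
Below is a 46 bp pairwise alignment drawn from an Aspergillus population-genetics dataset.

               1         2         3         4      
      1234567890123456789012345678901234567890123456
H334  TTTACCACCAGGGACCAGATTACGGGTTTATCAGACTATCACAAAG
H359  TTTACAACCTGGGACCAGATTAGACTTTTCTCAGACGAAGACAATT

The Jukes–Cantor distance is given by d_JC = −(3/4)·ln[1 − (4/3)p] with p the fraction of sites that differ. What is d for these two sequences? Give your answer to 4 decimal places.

0.3206

The sequences differ at positions 6 (C/A), 10 (A/T), 23 (C/G), 24 (G/A), 25 (G/C), 26 (G/T), 30 (A/C), 37 (T/G), 39 (T/A), 40 (C/G), 45 (A/T), 46 (G/T).
p = 12/46 = 0.260870.
d = −0.75 · ln(1 − (4/3)·0.260870) = −0.75 · ln(0.652173) = −0.75 · (-0.427445) = 0.3206.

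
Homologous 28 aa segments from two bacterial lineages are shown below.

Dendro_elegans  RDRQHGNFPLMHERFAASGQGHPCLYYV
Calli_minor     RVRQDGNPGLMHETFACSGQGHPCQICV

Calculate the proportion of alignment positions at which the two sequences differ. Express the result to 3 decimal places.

0.321

Mismatches occur at site 2 (D→V), site 5 (H→D), site 8 (F→P), site 9 (P→G), site 14 (R→T), site 17 (A→C), site 25 (L→Q), site 26 (Y→I), site 27 (Y→C).
There are 9 differences over 28 sites, so p = 9/28 = 0.321.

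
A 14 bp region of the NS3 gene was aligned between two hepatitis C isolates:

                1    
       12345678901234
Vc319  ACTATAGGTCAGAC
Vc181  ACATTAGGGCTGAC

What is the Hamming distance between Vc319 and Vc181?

Mismatches occur at site 3 (T/A), site 4 (A/T), site 9 (T/G), site 11 (A/T).
That gives 4 mismatches out of 14 aligned sites, so the Hamming distance is 4.

4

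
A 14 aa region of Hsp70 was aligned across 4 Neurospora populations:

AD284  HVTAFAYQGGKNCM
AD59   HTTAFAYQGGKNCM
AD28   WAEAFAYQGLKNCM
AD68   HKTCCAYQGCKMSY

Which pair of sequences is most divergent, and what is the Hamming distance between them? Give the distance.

9

Pairwise Hamming distances:
  AD284 vs AD59: 1
  AD284 vs AD28: 4
  AD284 vs AD68: 7
  AD59 vs AD28: 4
  AD59 vs AD68: 7
  AD28 vs AD68: 9
The largest is 9, between AD28 and AD68.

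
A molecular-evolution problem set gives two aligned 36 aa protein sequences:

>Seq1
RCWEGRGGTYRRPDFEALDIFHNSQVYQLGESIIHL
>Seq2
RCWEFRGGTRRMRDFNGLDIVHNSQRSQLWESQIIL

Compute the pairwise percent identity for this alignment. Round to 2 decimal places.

66.67%

The sequences differ at positions 5 (G/F), 10 (Y/R), 12 (R/M), 13 (P/R), 16 (E/N), 17 (A/G), 21 (F/V), 26 (V/R), 27 (Y/S), 30 (G/W), 33 (I/Q), 35 (H/I).
24 of the 36 sites match, so the percent identity is 24/36 × 100 = 66.67%.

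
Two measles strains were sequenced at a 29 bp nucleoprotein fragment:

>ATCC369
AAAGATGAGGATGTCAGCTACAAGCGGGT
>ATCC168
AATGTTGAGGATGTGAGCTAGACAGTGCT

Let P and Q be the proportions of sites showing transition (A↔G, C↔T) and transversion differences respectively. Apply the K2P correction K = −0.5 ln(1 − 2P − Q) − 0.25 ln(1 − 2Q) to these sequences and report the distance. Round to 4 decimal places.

Differing sites — 3:A/T (Tv); 5:A/T (Tv); 15:C/G (Tv); 21:C/G (Tv); 23:A/C (Tv); 24:G/A (Ti); 25:C/G (Tv); 26:G/T (Tv); 28:G/C (Tv).
Of the 9 differences, 1 transition and 8 transversions over 29 sites: P = 1/29 = 0.034483, Q = 8/29 = 0.275862.
d = −0.5·ln(0.655172) − 0.25·ln(0.448276) = −0.5·(-0.422857) − 0.25·(-0.802346) = 0.4120.

0.4120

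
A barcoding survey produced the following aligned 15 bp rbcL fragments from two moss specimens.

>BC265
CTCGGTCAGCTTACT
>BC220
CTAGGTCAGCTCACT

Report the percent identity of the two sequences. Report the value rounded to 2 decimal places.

Mismatches occur at site 3 (C↔A), site 12 (T↔C).
13 of the 15 sites match, so the percent identity is 13/15 × 100 = 86.67%.

86.67%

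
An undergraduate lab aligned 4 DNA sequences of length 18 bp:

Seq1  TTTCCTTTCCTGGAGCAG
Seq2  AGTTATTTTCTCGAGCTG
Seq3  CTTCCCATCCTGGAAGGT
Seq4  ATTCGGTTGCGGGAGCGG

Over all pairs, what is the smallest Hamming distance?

6

Pairwise Hamming distances:
  Seq1 vs Seq2: 7
  Seq1 vs Seq3: 7
  Seq1 vs Seq4: 6
  Seq2 vs Seq3: 12
  Seq2 vs Seq4: 8
  Seq3 vs Seq4: 9
The smallest is 6, between Seq1 and Seq4.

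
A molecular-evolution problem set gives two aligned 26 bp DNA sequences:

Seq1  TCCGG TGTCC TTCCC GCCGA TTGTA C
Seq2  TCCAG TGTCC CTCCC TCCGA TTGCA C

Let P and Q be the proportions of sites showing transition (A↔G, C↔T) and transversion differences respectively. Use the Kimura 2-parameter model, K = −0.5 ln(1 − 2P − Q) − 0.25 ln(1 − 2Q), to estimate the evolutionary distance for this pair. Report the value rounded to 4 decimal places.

Mismatches occur at site 4 (G/A, transition), site 11 (T/C, transition), site 16 (G/T, transversion), site 24 (T/C, transition).
Of the 4 differences, 3 transitions and 1 transversion over 26 sites: P = 3/26 = 0.115385, Q = 1/26 = 0.038462.
d = −0.5·ln(0.730768) − 0.25·ln(0.923076) = −0.5·(-0.313659) − 0.25·(-0.080044) = 0.1768.

0.1768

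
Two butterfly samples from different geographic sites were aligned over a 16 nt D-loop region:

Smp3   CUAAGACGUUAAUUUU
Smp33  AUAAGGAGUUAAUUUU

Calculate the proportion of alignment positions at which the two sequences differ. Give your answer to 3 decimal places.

The sequences differ at positions 1 (C/A), 6 (A/G), 7 (C/A).
There are 3 differences over 16 sites, so p = 3/16 = 0.188.

0.188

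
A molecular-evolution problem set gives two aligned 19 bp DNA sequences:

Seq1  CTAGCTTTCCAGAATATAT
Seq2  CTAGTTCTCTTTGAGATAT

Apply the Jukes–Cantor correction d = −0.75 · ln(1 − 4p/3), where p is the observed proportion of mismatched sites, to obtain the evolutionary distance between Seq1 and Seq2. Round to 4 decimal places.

0.5068

The sequences differ at positions 5 (C/T), 7 (T/C), 10 (C/T), 11 (A/T), 12 (G/T), 13 (A/G), 15 (T/G).
p = 7/19 = 0.368421.
d = −0.75 · ln(1 − (4/3)·0.368421) = −0.75 · ln(0.508772) = −0.75 · (-0.675755) = 0.5068.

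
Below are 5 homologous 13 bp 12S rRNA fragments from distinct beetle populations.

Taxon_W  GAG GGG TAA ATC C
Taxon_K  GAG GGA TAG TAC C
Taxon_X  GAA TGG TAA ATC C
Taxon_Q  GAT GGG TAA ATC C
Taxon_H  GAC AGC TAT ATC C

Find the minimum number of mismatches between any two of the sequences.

Pairwise Hamming distances:
  Taxon_W vs Taxon_K: 4
  Taxon_W vs Taxon_X: 2
  Taxon_W vs Taxon_Q: 1
  Taxon_W vs Taxon_H: 4
  Taxon_K vs Taxon_X: 6
  Taxon_K vs Taxon_Q: 5
  Taxon_K vs Taxon_H: 6
  Taxon_X vs Taxon_Q: 2
  Taxon_X vs Taxon_H: 4
  Taxon_Q vs Taxon_H: 4
The smallest is 1, between Taxon_W and Taxon_Q.

1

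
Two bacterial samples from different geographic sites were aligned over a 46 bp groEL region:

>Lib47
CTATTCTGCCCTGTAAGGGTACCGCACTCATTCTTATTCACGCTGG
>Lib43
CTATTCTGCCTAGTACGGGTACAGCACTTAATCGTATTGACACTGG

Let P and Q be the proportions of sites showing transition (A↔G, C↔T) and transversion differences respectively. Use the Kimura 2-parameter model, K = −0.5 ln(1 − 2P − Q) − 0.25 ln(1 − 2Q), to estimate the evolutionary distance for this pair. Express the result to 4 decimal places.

The sequences differ at positions 11 (C/T, transition), 12 (T/A, transversion), 16 (A/C, transversion), 23 (C/A, transversion), 29 (C/T, transition), 31 (T/A, transversion), 34 (T/G, transversion), 39 (C/G, transversion), 42 (G/A, transition).
Of the 9 differences, 3 transitions and 6 transversions over 46 sites: P = 3/46 = 0.065217, Q = 6/46 = 0.130435.
d = −0.5·ln(0.739131) − 0.25·ln(0.739130) = −0.5·(-0.302280) − 0.25·(-0.302281) = 0.2267.

0.2267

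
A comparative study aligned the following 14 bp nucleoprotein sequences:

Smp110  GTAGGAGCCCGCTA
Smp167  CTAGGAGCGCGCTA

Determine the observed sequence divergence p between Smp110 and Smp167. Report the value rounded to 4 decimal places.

Mismatches occur at site 1 (G/C), site 9 (C/G).
There are 2 differences over 14 sites, so p = 2/14 = 0.1429.

0.1429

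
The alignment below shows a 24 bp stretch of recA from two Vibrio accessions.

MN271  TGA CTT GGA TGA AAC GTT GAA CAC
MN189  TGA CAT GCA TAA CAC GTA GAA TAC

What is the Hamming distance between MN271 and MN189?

Mismatches occur at site 5 (T↔A), site 8 (G↔C), site 11 (G↔A), site 13 (A↔C), site 18 (T↔A), site 22 (C↔T).
That gives 6 mismatches out of 24 aligned sites, so the Hamming distance is 6.

6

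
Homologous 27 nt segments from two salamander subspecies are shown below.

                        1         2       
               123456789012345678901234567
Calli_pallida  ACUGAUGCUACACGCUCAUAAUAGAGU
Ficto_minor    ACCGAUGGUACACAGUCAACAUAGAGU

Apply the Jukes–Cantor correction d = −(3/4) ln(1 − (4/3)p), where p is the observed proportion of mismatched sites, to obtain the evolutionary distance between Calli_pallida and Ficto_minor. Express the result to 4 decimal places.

0.2635

Differing sites — 3:U/C; 8:C/G; 14:G/A; 15:C/G; 19:U/A; 20:A/C.
p = 6/27 = 0.222222.
d = −0.75 · ln(1 − (4/3)·0.222222) = −0.75 · ln(0.703704) = −0.75 · (-0.351397) = 0.2635.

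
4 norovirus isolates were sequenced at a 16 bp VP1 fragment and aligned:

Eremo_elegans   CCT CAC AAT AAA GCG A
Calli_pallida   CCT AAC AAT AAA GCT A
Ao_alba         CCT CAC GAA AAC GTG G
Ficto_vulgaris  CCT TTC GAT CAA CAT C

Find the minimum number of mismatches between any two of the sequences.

Pairwise Hamming distances:
  Eremo_elegans vs Calli_pallida: 2
  Eremo_elegans vs Ao_alba: 5
  Eremo_elegans vs Ficto_vulgaris: 8
  Calli_pallida vs Ao_alba: 7
  Calli_pallida vs Ficto_vulgaris: 7
  Ao_alba vs Ficto_vulgaris: 9
The smallest is 2, between Eremo_elegans and Calli_pallida.

2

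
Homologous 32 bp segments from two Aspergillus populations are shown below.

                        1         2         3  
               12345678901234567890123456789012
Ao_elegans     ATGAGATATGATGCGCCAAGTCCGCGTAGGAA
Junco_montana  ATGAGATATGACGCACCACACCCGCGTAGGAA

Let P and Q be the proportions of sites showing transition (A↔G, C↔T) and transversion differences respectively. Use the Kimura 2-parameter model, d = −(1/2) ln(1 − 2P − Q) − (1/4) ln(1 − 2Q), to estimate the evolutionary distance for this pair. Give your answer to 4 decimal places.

0.1813

Differing sites — 12:T/C (Ti); 15:G/A (Ti); 19:A/C (Tv); 20:G/A (Ti); 21:T/C (Ti).
Of the 5 differences, 4 transitions and 1 transversion over 32 sites: P = 4/32 = 0.125000, Q = 1/32 = 0.031250.
d = −0.5·ln(0.718750) − 0.25·ln(0.937500) = −0.5·(-0.330242) − 0.25·(-0.064539) = 0.1813.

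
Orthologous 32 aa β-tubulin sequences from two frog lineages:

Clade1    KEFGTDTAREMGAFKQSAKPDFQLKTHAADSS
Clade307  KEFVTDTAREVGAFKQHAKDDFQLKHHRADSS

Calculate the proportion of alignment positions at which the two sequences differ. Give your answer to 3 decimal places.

Differing sites — 4:G/V; 11:M/V; 17:S/H; 20:P/D; 26:T/H; 28:A/R.
There are 6 differences over 32 sites, so p = 6/32 = 0.188.

0.188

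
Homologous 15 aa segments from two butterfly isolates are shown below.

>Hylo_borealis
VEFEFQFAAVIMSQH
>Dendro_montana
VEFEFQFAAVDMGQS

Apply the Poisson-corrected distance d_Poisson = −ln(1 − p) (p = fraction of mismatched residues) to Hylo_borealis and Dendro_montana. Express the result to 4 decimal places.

0.2231

Mismatches occur at site 11 (I→D), site 13 (S→G), site 15 (H→S).
p = 3/15 = 0.200000.
d = −ln(1 − 0.200000) = −ln(0.800000) = 0.2231.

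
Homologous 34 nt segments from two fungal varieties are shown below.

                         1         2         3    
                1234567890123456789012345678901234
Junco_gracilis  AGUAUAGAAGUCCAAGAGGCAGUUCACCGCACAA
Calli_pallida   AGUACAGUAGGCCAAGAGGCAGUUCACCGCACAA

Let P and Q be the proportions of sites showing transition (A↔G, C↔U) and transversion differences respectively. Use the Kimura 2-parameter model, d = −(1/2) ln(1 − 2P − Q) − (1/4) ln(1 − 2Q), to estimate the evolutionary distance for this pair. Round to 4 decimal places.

Mismatches occur at site 5 (U↔C, transition), site 8 (A↔U, transversion), site 11 (U↔G, transversion).
Of the 3 differences, 1 transition and 2 transversions over 34 sites: P = 1/34 = 0.029412, Q = 2/34 = 0.058824.
d = −0.5·ln(0.882352) − 0.25·ln(0.882352) = −0.5·(-0.125164) − 0.25·(-0.125164) = 0.0939.

0.0939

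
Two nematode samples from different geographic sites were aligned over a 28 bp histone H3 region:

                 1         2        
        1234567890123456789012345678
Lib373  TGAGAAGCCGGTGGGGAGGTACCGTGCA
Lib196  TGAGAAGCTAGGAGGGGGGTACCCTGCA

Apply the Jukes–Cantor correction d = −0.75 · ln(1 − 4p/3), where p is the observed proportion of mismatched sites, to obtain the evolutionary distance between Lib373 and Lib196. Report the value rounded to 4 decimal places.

The sequences differ at positions 9 (C/T), 10 (G/A), 12 (T/G), 13 (G/A), 17 (A/G), 24 (G/C).
p = 6/28 = 0.214286.
d = −0.75 · ln(1 − (4/3)·0.214286) = −0.75 · ln(0.714285) = −0.75 · (-0.336473) = 0.2524.

0.2524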